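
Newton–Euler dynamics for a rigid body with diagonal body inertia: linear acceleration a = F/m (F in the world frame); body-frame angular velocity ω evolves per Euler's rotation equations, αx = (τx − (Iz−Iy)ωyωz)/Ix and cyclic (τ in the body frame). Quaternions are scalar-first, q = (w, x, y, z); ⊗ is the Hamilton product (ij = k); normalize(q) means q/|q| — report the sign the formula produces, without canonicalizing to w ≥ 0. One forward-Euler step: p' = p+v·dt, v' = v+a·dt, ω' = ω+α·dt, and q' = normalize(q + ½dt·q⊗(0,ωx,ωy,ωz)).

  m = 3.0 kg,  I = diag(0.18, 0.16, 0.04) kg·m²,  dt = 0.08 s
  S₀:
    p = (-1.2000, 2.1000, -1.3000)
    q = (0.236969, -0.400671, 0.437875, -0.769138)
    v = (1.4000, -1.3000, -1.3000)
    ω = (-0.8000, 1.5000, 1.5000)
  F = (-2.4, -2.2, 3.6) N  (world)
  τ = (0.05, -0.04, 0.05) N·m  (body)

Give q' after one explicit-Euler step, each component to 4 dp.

Hamilton product q⊗(0,ω) = (0.1763577, 1.6209443, 1.5717704, 0.1047470)
q + ½dt·q⊗(0,ω), renormalized = (0.2430, -0.3345, 0.4987, -0.7618)

q' = (0.2430, -0.3345, 0.4987, -0.7618)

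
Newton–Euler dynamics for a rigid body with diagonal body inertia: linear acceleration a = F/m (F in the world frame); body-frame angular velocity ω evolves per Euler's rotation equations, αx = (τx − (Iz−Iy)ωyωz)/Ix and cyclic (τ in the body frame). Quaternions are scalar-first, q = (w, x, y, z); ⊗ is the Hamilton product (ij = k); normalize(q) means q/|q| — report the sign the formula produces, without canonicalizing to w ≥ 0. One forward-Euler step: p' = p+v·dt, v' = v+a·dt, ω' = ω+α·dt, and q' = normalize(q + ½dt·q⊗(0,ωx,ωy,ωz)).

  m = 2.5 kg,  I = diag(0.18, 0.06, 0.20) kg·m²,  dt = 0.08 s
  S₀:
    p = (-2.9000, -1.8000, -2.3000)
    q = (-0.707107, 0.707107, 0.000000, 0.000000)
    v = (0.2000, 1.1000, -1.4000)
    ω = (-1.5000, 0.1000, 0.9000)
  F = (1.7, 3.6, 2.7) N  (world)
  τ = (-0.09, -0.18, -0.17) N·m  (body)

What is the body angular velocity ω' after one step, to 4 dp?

angular accel α = (-0.5700, -3.4500, -0.9400)
ω' = ω + α·dt = (-1.5456, -0.1760, 0.8248)

ω' = (-1.5456, -0.1760, 0.8248)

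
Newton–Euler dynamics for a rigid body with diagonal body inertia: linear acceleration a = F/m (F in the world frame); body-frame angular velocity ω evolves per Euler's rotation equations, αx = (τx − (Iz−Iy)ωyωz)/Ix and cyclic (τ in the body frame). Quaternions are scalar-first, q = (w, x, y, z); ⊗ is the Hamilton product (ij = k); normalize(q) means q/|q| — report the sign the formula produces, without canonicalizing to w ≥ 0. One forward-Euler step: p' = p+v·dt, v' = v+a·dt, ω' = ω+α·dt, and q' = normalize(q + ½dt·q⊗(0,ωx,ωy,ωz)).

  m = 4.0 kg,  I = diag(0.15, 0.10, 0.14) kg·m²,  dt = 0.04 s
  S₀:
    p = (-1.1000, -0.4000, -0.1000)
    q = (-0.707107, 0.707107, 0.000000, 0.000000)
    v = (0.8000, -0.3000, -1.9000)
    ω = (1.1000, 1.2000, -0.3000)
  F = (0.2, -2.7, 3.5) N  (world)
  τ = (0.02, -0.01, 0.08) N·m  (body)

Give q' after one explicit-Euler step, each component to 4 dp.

Hamilton product q⊗(0,ω) = (-0.7778177, -0.7778177, -0.6363963, 1.0606605)
q' = normalize(q + ½dt·q⊗(0,ω)) = (-0.7223, 0.6912, -0.0127, 0.0212)

q' = (-0.7223, 0.6912, -0.0127, 0.0212)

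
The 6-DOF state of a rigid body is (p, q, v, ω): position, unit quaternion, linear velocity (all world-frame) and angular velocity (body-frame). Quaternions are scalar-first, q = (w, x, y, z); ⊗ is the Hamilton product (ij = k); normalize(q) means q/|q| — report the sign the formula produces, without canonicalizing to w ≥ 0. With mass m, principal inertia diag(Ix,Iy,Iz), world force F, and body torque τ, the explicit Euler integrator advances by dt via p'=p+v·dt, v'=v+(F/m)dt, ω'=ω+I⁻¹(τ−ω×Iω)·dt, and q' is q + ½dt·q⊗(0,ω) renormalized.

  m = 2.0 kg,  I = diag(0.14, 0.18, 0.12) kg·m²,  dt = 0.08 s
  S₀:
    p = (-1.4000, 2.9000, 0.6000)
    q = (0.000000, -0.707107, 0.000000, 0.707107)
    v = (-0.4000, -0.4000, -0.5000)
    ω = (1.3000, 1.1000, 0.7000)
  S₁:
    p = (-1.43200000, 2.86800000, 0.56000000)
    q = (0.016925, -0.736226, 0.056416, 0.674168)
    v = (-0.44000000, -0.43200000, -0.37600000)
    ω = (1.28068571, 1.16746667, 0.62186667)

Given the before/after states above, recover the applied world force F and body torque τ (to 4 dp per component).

F = (-1.0000, -0.8000, 3.1000)
τ = (-0.0800, 0.1700, -0.0600)

v₁ − v₀ = (-0.04000000, -0.03200000, 0.12400000)
m·(v₁−v₀)/dt = (-1.0000, -0.8000, 3.1000)
rate change Δω = (-0.01931429, 0.06746667, -0.07813333)
ω₀×(Iω₀) = (-0.0462, 0.0182, 0.0572)
applied torque τ = (-0.0800, 0.1700, -0.0600)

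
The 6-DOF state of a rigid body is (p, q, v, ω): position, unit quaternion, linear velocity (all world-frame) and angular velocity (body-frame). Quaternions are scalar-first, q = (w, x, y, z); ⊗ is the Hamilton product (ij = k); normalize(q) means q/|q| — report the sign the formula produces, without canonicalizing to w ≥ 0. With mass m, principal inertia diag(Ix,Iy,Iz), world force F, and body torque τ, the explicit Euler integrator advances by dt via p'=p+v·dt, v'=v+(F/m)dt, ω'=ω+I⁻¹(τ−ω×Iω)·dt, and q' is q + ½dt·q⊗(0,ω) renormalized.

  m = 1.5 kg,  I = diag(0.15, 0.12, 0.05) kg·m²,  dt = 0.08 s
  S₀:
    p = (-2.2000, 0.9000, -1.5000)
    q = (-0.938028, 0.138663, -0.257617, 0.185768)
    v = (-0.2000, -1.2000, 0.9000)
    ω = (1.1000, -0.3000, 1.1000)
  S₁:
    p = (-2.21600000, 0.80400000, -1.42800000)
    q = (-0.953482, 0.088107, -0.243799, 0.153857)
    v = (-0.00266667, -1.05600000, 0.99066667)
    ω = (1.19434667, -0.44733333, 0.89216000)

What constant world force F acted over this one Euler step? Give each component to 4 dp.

v₁ − v₀ = (0.19733333, 0.14400000, 0.09066667)
F = m·Δv/dt = (3.7000, 2.7000, 1.7000)

F = (3.7000, 2.7000, 1.7000)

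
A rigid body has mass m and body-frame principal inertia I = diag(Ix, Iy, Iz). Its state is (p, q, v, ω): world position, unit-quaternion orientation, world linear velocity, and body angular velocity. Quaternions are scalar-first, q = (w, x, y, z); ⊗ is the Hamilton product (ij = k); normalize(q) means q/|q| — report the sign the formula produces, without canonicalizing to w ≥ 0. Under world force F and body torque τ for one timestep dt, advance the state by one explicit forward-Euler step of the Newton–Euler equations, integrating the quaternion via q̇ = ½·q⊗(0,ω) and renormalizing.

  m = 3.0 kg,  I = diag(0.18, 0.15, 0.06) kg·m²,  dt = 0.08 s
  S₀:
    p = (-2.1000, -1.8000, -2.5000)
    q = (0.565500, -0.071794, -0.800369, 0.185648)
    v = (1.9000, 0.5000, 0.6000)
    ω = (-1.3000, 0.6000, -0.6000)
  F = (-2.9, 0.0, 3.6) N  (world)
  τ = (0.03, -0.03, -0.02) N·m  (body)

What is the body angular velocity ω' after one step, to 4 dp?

ω' = (-1.3011, 0.5341, -0.6579)

gyro term ω×Iω = (0.0324, 0.0936, 0.0234)
(τ − ω×Iω)/I = (-0.0133, -0.8240, -0.7233)
new body rate ω' = (-1.3011, 0.5341, -0.6579)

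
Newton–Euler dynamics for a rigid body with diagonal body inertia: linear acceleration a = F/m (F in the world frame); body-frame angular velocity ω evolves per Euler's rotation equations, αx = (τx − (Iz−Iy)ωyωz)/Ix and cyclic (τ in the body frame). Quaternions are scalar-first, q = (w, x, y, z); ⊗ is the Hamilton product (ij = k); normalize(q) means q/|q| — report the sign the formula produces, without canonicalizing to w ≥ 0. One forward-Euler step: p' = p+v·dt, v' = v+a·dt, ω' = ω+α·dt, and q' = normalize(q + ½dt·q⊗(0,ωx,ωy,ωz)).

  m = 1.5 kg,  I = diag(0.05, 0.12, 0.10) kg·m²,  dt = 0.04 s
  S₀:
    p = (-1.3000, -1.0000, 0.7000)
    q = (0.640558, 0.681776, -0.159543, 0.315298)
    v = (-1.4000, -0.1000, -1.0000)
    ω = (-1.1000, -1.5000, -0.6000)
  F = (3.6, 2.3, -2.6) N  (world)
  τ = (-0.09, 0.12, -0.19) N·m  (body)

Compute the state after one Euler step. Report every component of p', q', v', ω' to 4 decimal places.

p' = p + v·dt = (-1.3560, -1.0040, 0.6600)
new velocity v' = (-1.3040, -0.0387, -1.0693)
precession coupling ω×(Iω) = (-0.0180, -0.0330, 0.1155)
angular accel α = (-1.4400, 1.2750, -3.0550)
new body rate ω' = (-1.1576, -1.4490, -0.7222)
2q̇ = q⊗(0,ω) = (0.6998179, -0.1359410, -0.8985992, -1.5824961)
q' = normalize(q + ½dt·q⊗(0,ω)) = (0.6541, 0.6785, -0.1774, 0.2834)

p' = (-1.3560, -1.0040, 0.6600)
q' = (0.6541, 0.6785, -0.1774, 0.2834)
v' = (-1.3040, -0.0387, -1.0693)
ω' = (-1.1576, -1.4490, -0.7222)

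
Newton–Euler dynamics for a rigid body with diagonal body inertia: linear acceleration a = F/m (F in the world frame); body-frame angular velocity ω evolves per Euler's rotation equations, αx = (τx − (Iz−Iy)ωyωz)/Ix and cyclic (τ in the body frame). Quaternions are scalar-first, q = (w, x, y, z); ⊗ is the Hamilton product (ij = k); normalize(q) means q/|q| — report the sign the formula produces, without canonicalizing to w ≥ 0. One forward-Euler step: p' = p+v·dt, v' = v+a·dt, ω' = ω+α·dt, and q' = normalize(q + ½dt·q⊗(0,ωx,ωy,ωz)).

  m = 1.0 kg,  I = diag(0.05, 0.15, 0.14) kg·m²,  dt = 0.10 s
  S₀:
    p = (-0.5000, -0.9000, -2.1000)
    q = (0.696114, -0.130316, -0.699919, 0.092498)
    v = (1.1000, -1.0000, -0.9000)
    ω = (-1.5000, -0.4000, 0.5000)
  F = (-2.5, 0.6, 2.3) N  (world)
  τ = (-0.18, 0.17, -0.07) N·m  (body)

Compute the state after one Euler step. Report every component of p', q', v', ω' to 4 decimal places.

ω×(Iω) gyroscopic = (0.0020, 0.0675, 0.0600)
angular accel α = (-3.6400, 0.6833, -0.9286)
ω + α·dt = (-1.8640, -0.3317, 0.4071)
2q̇ = q⊗(0,ω) = (-0.5216906, -1.3571313, -0.3520346, -0.6496951)
q + ½dt·q⊗(0,ω), renormalized = (0.6678, -0.1975, -0.7151, 0.0598)
linear accel F/m = (-2.5000, 0.6000, 2.3000)
p + v·dt = (-0.3900, -1.0000, -2.1900)
v' = v + a·dt = (0.8500, -0.9400, -0.6700)

p' = (-0.3900, -1.0000, -2.1900)
q' = (0.6678, -0.1975, -0.7151, 0.0598)
v' = (0.8500, -0.9400, -0.6700)
ω' = (-1.8640, -0.3317, 0.4071)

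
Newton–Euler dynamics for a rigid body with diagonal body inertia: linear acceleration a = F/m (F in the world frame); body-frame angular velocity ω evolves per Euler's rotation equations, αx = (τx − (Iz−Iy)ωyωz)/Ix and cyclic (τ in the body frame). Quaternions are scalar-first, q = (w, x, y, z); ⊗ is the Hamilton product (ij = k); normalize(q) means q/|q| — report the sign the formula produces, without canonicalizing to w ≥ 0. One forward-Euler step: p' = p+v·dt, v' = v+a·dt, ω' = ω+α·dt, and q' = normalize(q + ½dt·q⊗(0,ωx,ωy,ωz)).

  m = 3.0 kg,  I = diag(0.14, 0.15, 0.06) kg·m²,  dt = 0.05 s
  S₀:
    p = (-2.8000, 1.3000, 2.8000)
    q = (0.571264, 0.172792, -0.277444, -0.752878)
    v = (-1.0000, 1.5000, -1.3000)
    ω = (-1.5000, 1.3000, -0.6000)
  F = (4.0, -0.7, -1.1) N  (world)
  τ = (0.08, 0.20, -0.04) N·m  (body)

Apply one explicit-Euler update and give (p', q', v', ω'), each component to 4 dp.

linear accel F/m = (1.3333, -0.2333, -0.3667)
p + v·dt = (-2.8500, 1.3750, 2.7350)
new velocity v' = (-0.9333, 1.4883, -1.3183)
angular accel α = (0.0700, 0.8533, -0.3417)
new body rate ω' = (-1.4965, 1.3427, -0.6171)
2q̇ = q⊗(0,ω) = (0.1681384, 0.2883118, 1.9756354, -0.5342948)
q' = normalize(q + ½dt·q⊗(0,ω)) = (0.5747, 0.1798, -0.2277, -0.7652)

p' = (-2.8500, 1.3750, 2.7350)
q' = (0.5747, 0.1798, -0.2277, -0.7652)
v' = (-0.9333, 1.4883, -1.3183)
ω' = (-1.4965, 1.3427, -0.6171)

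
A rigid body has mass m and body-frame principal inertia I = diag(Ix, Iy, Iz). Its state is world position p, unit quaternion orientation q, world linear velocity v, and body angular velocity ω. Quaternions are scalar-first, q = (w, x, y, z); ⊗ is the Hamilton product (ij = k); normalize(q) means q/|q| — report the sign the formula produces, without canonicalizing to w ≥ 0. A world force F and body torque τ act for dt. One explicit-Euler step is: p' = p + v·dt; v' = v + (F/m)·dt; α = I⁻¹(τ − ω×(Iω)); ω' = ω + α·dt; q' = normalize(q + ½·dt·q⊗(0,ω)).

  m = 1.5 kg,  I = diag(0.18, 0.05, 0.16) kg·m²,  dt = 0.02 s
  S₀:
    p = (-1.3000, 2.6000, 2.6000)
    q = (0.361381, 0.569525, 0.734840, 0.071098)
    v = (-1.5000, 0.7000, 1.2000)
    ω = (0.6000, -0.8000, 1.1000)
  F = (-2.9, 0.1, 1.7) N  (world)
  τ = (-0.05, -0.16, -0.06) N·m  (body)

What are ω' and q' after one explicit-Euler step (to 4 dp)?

precession coupling ω×(Iω) = (-0.0968, 0.0132, 0.0624)
angular accel α = (0.2600, -3.4640, -0.7650)
ω' = ω + α·dt = (0.6052, -0.8693, 1.0847)
q⊗(0,ω) = (0.1679492, 1.0820310, -0.8729235, -0.4990049)
q + ½dt·q⊗(0,ω), renormalized = (0.3630, 0.5803, 0.7260, 0.0661)

ω' = (0.6052, -0.8693, 1.0847)
q' = (0.3630, 0.5803, 0.7260, 0.0661)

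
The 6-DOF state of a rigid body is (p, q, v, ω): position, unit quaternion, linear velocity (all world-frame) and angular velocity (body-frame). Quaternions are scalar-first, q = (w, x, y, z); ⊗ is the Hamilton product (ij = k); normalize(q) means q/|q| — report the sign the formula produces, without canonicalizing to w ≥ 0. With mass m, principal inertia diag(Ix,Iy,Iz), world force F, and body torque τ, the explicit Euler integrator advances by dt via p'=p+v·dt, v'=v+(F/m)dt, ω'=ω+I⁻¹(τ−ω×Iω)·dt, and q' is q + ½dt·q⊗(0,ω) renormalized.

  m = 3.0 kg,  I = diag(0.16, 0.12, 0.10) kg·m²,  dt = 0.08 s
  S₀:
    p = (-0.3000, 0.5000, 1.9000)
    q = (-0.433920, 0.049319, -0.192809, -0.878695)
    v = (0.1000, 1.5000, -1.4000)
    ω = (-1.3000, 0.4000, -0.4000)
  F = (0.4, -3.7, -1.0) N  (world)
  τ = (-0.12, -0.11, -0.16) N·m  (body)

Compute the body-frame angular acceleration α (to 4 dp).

ω×(Iω) gyroscopic = (0.0032, 0.0312, 0.0208)
α = I⁻¹(τ − ω×Iω) = (-0.7700, -1.1767, -1.8080)

α = (-0.7700, -1.1767, -1.8080)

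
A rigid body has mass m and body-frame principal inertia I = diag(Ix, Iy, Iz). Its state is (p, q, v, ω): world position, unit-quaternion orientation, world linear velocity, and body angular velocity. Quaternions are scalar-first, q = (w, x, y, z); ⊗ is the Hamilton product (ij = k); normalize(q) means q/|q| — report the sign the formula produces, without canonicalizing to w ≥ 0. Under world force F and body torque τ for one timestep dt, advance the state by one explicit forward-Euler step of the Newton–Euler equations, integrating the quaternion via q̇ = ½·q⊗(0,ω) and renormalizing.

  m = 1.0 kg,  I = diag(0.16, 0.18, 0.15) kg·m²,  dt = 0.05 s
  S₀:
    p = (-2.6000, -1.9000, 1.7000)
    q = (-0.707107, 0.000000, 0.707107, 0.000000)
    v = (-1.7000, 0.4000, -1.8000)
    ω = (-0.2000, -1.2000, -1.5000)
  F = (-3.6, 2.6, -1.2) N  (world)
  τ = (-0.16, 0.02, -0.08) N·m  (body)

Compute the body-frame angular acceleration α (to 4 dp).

α = (-0.6625, 0.0944, -0.5653)

precession coupling ω×(Iω) = (-0.0540, 0.0030, 0.0048)
(τ − ω×Iω)/I = (-0.6625, 0.0944, -0.5653)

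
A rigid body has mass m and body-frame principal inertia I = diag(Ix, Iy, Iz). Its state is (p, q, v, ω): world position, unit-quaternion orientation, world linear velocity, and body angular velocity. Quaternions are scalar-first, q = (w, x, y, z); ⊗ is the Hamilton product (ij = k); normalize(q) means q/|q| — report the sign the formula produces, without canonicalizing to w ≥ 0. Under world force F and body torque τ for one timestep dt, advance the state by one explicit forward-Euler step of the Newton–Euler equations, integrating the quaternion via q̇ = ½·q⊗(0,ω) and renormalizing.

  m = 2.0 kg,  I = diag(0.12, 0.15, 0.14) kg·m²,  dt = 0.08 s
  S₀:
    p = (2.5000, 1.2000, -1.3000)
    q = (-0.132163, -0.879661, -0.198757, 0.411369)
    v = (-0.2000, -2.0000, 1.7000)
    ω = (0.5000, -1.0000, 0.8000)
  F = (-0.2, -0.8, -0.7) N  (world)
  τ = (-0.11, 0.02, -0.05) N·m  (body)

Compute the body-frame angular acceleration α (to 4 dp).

gyro term ω×Iω = (0.0080, -0.0080, -0.0150)
angular accel α = (-0.9833, 0.1867, -0.2500)

α = (-0.9833, 0.1867, -0.2500)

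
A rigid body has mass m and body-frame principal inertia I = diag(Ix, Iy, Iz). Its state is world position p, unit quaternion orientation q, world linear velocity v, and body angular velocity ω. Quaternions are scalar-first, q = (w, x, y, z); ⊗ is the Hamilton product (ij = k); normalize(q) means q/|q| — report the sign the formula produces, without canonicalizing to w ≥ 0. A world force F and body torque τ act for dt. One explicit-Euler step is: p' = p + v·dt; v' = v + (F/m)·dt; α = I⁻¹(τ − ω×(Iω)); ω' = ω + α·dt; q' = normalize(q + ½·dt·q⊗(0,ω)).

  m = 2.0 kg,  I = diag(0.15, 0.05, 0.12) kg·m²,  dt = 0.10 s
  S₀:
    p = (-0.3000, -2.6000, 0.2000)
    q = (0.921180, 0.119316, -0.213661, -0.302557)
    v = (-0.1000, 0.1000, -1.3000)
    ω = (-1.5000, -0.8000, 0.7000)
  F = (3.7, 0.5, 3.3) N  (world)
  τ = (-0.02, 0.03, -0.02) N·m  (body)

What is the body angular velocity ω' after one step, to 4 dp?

ω×(Iω) gyroscopic = (-0.0392, -0.0315, -0.1200)
(τ − ω×Iω)/I = (0.1280, 1.2300, 0.8333)
new body rate ω' = (-1.4872, -0.6770, 0.7833)

ω' = (-1.4872, -0.6770, 0.7833)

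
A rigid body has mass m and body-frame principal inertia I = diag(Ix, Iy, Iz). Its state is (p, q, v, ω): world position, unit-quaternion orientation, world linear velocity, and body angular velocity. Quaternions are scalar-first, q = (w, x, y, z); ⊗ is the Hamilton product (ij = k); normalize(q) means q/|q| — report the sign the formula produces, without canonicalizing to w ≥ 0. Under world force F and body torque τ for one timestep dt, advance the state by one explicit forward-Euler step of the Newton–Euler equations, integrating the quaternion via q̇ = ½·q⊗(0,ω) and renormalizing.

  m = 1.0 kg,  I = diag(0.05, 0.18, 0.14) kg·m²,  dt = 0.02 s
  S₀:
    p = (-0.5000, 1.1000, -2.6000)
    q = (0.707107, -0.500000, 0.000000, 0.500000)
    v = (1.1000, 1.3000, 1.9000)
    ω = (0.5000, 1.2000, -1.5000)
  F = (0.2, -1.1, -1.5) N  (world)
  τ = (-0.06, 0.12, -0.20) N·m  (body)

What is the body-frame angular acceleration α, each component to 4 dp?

gyro term ω×Iω = (0.0720, 0.0675, 0.0780)
angular accel α = (-2.6400, 0.2917, -1.9857)

α = (-2.6400, 0.2917, -1.9857)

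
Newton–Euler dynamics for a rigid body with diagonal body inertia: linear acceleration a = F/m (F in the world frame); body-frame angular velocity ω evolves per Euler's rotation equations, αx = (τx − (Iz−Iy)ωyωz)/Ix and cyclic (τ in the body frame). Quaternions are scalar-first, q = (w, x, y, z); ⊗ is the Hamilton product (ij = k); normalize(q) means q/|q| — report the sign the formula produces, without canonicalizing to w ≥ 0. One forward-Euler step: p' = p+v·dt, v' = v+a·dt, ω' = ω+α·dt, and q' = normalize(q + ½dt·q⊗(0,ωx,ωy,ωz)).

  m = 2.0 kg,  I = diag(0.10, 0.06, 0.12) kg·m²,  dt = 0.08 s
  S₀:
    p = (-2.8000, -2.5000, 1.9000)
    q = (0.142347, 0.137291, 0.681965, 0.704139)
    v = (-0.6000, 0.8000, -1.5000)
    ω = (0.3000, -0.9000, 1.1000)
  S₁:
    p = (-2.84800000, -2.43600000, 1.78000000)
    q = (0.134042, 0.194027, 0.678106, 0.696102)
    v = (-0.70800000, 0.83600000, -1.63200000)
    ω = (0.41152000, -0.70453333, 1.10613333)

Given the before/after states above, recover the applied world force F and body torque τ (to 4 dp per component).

ω₁ − ω₀ = (0.11152000, 0.19546667, 0.00613333)
precession coupling = (-0.0594, -0.0066, 0.0108)
applied torque τ = (0.0800, 0.1400, 0.0200)
Δv = v₁−v₀ = (-0.10800000, 0.03600000, -0.13200000)
m·(v₁−v₀)/dt = (-2.7000, 0.9000, -3.3000)

F = (-2.7000, 0.9000, -3.3000)
τ = (0.0800, 0.1400, 0.0200)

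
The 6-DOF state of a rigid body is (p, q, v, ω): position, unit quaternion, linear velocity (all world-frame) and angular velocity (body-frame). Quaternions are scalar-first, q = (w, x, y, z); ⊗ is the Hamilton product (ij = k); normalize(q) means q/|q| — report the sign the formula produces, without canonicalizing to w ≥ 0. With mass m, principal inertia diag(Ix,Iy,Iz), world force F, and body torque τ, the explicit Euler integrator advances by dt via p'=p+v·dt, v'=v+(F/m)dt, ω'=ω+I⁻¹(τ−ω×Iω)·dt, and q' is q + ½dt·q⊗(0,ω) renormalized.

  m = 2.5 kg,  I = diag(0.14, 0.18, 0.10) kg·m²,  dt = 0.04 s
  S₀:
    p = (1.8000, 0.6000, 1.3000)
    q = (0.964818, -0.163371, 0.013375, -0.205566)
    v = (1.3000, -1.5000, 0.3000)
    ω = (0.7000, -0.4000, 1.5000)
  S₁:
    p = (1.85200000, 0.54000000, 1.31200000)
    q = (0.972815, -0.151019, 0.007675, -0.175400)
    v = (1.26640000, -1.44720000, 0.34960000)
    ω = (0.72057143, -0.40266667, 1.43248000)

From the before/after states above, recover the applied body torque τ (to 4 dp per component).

τ = (0.1200, 0.0300, -0.1800)

rate change Δω = (0.02057143, -0.00266667, -0.06752000)
τ = I·(Δω/dt) + ω₀×(Iω₀) = (0.1200, 0.0300, -0.1800)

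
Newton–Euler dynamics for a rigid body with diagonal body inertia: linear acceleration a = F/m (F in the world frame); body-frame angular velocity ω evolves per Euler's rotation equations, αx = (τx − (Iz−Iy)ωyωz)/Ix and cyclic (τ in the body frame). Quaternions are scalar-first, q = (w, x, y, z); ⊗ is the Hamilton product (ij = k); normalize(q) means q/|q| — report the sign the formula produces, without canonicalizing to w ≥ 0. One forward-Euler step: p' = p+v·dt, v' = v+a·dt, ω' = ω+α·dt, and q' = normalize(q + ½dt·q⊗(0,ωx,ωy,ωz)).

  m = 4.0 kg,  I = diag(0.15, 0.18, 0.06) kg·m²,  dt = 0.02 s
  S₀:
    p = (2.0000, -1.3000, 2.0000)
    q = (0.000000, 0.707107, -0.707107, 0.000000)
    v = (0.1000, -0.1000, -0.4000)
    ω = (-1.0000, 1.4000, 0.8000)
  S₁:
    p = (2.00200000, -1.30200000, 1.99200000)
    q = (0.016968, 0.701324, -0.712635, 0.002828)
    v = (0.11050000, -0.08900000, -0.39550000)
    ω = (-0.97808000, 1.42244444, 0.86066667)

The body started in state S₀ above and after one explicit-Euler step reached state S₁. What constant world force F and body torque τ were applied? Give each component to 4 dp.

v₁ − v₀ = (0.01050000, 0.01100000, 0.00450000)
applied force F = (2.1000, 2.2000, 0.9000)
rate change Δω = (0.02192000, 0.02244444, 0.06066667)
ω₀×(Iω₀) = (-0.1344, -0.0720, -0.0420)
τ = I·(Δω/dt) + ω₀×(Iω₀) = (0.0300, 0.1300, 0.1400)

F = (2.1000, 2.2000, 0.9000)
τ = (0.0300, 0.1300, 0.1400)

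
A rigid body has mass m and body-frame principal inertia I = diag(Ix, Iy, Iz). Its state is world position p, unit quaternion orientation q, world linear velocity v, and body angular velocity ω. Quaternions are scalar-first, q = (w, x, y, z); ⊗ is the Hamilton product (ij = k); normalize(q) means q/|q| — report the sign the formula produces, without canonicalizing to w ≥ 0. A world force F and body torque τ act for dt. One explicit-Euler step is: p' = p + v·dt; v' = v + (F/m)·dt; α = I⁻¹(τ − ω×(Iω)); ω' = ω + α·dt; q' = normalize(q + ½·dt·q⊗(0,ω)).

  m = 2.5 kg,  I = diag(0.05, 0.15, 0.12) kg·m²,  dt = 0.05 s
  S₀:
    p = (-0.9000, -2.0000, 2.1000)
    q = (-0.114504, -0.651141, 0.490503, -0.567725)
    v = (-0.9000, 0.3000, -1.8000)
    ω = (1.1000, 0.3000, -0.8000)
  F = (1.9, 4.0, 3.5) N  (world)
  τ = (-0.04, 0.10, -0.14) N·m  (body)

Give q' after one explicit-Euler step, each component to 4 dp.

q' = (-0.1116, -0.6594, 0.4607, -0.5835)

q⊗(0,ω) = (0.1149242, -0.3480393, -1.1797615, -0.6432924)
q + ½dt·q⊗(0,ω), renormalized = (-0.1116, -0.6594, 0.4607, -0.5835)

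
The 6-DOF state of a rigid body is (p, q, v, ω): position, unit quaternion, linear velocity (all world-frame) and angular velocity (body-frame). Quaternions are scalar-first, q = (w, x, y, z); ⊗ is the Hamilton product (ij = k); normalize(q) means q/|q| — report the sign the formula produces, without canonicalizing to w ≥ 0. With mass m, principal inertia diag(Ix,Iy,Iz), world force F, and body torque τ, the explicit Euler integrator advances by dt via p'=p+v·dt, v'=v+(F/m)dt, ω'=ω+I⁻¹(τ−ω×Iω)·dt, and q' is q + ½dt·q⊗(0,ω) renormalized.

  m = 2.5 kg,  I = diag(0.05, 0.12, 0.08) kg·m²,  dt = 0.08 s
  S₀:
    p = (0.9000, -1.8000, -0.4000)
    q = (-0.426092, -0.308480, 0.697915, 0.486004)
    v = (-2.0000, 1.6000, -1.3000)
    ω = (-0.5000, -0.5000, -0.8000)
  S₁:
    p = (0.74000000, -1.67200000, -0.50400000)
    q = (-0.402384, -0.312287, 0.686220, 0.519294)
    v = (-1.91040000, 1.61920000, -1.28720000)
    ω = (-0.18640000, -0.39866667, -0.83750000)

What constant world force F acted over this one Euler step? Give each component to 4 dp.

F = (2.8000, 0.6000, 0.4000)

velocity change Δv = (0.08960000, 0.01920000, 0.01280000)
applied force F = (2.8000, 0.6000, 0.4000)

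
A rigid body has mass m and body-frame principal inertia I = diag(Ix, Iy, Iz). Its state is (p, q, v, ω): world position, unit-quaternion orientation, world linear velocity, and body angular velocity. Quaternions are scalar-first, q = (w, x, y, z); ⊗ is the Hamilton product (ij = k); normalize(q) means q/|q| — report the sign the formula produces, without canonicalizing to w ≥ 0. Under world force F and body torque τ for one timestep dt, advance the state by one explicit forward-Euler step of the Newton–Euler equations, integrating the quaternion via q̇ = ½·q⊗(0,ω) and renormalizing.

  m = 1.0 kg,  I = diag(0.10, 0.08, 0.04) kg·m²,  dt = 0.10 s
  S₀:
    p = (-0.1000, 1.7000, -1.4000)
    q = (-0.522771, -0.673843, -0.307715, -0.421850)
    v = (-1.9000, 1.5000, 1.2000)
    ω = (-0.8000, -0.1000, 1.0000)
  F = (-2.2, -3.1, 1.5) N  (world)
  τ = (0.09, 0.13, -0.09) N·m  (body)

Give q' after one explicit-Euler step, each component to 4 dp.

q' = (-0.5291, -0.6690, -0.2540, -0.4560)

2q̇ = q⊗(0,ω) = (-0.1479959, 0.0683168, 1.0636001, -0.7015587)
q' = normalize(q + ½dt·q⊗(0,ω)) = (-0.5291, -0.6690, -0.2540, -0.4560)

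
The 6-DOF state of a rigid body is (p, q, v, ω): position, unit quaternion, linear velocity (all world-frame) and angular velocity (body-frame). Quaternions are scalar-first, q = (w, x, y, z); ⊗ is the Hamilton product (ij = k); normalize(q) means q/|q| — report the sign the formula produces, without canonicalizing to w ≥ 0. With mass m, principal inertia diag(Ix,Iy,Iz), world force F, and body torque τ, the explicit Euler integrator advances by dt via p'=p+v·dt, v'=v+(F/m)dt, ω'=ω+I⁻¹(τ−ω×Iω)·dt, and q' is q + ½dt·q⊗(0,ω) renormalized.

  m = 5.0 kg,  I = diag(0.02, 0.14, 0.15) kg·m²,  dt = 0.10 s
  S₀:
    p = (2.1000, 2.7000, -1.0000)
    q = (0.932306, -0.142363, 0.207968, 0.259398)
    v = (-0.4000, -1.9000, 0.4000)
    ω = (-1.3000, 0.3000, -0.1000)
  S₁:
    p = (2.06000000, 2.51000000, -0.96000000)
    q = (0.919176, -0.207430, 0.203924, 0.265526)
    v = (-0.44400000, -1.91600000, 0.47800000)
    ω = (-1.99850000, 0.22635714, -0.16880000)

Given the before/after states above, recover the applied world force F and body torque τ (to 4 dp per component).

ω₁ − ω₀ = (-0.69850000, -0.07364286, -0.06880000)
ω₀×(Iω₀) = (-0.0003, -0.0169, -0.0468)
applied torque τ = (-0.1400, -0.1200, -0.1500)
velocity change Δv = (-0.04400000, -0.01600000, 0.07800000)
applied force F = (-2.2000, -0.8000, 3.9000)

F = (-2.2000, -0.8000, 3.9000)
τ = (-0.1400, -0.1200, -0.1500)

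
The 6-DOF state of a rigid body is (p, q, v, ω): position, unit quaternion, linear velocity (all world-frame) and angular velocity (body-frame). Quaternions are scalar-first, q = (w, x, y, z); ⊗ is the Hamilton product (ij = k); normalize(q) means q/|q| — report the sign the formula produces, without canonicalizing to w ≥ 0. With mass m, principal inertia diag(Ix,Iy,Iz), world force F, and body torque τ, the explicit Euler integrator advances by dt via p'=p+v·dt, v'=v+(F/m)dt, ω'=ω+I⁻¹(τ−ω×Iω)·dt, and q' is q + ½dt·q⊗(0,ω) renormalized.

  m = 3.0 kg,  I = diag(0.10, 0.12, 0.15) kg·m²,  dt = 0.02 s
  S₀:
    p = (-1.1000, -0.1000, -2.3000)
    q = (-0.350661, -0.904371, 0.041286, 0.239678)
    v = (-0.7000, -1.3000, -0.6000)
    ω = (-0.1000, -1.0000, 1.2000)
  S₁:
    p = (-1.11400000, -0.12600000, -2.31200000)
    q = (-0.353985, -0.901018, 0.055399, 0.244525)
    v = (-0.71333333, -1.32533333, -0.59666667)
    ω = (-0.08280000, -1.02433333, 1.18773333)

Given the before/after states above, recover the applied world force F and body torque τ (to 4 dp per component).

Δω = ω₁−ω₀ = (0.01720000, -0.02433333, -0.01226667)
applied torque τ = (0.0500, -0.1400, -0.0900)
velocity change Δv = (-0.01333333, -0.02533333, 0.00333333)
m·(v₁−v₀)/dt = (-2.0000, -3.8000, 0.5000)

F = (-2.0000, -3.8000, 0.5000)
τ = (0.0500, -0.1400, -0.0900)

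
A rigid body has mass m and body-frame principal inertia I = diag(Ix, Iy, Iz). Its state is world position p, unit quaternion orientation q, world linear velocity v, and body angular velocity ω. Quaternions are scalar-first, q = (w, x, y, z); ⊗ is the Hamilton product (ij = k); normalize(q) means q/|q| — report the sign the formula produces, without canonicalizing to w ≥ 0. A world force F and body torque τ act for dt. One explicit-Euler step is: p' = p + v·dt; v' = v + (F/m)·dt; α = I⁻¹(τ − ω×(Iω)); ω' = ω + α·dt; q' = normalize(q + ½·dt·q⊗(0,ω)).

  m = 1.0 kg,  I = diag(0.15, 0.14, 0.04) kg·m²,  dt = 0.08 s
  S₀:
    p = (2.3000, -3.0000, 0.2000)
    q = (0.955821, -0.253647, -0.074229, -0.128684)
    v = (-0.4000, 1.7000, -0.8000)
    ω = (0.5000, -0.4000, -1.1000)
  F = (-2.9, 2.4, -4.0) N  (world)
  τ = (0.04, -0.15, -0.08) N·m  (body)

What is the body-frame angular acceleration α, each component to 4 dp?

α = (0.5600, -0.6393, -2.0500)

precession coupling ω×(Iω) = (-0.0440, -0.0605, 0.0020)
(τ − ω×Iω)/I = (0.5600, -0.6393, -2.0500)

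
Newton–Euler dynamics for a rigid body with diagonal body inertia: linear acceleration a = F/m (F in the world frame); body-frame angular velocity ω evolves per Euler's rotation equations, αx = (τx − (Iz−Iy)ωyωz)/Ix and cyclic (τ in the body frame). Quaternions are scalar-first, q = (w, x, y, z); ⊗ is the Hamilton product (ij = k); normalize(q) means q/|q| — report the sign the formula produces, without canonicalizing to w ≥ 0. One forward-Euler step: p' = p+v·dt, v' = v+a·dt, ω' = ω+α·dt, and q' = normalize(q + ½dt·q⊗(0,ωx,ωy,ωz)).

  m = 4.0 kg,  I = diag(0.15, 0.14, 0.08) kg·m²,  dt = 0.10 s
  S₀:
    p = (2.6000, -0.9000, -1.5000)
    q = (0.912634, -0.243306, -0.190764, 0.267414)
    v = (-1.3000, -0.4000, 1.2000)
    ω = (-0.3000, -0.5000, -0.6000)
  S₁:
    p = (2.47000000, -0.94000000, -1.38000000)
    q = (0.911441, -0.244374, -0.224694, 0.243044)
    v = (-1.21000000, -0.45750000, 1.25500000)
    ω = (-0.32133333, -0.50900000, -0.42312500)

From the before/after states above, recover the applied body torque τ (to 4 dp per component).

τ = (-0.0500, 0.0000, 0.1400)

Δω = ω₁−ω₀ = (-0.02133333, -0.00900000, 0.17687500)
gyro term ω₀×Iω₀ = (-0.0180, 0.0126, -0.0015)
I·α + gyro = (-0.0500, 0.0000, 0.1400)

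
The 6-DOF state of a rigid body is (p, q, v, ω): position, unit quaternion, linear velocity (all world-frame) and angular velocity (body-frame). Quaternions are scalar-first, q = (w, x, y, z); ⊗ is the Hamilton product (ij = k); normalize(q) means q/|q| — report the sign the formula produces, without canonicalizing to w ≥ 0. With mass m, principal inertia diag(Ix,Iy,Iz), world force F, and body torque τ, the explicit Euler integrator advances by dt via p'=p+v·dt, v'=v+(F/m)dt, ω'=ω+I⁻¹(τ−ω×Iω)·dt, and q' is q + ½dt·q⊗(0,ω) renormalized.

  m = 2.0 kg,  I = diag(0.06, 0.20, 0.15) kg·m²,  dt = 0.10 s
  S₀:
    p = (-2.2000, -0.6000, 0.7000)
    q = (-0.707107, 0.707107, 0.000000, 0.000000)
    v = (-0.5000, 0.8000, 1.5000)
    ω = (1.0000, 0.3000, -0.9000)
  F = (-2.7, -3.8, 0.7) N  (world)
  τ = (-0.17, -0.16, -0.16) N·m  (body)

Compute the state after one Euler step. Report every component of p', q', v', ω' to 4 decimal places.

angular accel α = (-3.0583, -1.2050, -1.3467)
ω + α·dt = (0.6942, 0.1795, -1.0347)
q⊗(0,ω) = (-0.7071070, -0.7071070, 0.4242642, 0.8485284)
updated quaternion q' = (-0.7407, 0.6702, 0.0212, 0.0423)
a = (-1.3500, -1.9000, 0.3500)
p' = p + v·dt = (-2.2500, -0.5200, 0.8500)
v' = v + a·dt = (-0.6350, 0.6100, 1.5350)

p' = (-2.2500, -0.5200, 0.8500)
q' = (-0.7407, 0.6702, 0.0212, 0.0423)
v' = (-0.6350, 0.6100, 1.5350)
ω' = (0.6942, 0.1795, -1.0347)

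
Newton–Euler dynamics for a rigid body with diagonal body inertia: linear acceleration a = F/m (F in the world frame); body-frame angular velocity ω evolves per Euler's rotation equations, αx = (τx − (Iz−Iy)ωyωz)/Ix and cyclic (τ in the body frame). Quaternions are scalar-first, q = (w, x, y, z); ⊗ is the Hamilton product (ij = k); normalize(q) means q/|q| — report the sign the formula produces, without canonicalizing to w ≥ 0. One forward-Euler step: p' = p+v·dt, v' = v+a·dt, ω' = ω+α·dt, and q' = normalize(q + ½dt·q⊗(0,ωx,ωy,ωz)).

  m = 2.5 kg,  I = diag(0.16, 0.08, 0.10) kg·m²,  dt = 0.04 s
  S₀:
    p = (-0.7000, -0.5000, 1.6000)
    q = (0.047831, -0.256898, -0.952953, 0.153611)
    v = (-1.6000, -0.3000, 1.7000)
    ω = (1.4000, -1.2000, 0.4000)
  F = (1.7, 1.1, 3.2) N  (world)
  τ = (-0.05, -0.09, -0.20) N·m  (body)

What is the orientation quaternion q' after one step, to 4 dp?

q' = (0.0309, -0.2593, -0.9471, 0.1867)

Hamilton product q⊗(0,ω) = (-0.8453308, -0.1298846, 0.2604174, 1.6615442)
q + ½dt·q⊗(0,ω), renormalized = (0.0309, -0.2593, -0.9471, 0.1867)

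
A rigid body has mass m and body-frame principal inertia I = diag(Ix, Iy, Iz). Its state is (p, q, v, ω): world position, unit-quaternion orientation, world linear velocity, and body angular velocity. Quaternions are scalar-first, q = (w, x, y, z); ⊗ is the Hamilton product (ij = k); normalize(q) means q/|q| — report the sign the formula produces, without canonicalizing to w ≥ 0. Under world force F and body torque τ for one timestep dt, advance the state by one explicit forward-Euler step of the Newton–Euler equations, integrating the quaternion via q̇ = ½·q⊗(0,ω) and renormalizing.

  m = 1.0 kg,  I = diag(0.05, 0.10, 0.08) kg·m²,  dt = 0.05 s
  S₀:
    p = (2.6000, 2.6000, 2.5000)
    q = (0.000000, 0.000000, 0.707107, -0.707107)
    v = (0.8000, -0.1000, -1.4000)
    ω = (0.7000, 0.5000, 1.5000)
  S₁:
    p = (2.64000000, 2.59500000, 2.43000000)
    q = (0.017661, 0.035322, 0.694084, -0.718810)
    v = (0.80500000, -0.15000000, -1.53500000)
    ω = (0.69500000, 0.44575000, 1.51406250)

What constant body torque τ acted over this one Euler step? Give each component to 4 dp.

τ = (-0.0200, -0.1400, 0.0400)

Δω = ω₁−ω₀ = (-0.00500000, -0.05425000, 0.01406250)
applied torque τ = (-0.0200, -0.1400, 0.0400)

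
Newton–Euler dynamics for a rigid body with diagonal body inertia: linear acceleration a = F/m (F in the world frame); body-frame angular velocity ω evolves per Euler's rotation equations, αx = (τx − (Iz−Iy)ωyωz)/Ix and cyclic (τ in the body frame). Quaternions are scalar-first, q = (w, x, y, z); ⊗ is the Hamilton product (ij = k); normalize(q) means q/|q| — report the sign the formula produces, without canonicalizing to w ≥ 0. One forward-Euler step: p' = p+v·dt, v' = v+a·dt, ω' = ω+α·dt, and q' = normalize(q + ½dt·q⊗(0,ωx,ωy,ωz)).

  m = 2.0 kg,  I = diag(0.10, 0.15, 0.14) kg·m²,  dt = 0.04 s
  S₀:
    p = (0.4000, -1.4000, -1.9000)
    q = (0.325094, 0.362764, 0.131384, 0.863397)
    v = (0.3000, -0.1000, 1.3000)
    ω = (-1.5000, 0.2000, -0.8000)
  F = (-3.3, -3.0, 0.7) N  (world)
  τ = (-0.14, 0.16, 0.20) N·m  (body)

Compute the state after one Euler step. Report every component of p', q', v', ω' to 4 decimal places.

p' = (0.4120, -1.4040, -1.8480)
q' = (0.3491, 0.3473, 0.1125, 0.8631)
v' = (0.2340, -0.1600, 1.3140)
ω' = (-1.5566, 0.2555, -0.7386)

(τ − ω×Iω)/I = (-1.4160, 1.3867, 1.5357)
ω + α·dt = (-1.5566, 0.2555, -0.7386)
2q̇ = q⊗(0,ω) = (1.2085868, -0.7654276, -0.9398655, 0.0095536)
q' = normalize(q + ½dt·q⊗(0,ω)) = (0.3491, 0.3473, 0.1125, 0.8631)
a = (-1.6500, -1.5000, 0.3500)
p' = p + v·dt = (0.4120, -1.4040, -1.8480)
v' = v + a·dt = (0.2340, -0.1600, 1.3140)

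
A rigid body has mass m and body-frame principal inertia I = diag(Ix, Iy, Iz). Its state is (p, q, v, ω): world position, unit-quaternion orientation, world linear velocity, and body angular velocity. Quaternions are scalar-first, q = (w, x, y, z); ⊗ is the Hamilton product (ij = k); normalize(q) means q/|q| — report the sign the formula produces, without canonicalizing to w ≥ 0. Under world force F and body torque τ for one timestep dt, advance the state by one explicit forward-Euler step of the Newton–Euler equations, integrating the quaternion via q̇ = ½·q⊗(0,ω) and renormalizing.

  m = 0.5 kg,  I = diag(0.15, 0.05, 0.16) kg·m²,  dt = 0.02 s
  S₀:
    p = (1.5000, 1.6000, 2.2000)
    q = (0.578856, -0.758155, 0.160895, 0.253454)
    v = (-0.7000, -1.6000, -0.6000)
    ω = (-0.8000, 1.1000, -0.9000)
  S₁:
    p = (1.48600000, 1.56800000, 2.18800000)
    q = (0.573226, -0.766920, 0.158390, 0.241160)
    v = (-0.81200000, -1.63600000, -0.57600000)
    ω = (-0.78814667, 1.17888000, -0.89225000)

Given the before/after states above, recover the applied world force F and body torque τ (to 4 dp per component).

F = (-2.8000, -0.9000, 0.6000)
τ = (-0.0200, 0.1900, 0.1500)

Δv = v₁−v₀ = (-0.11200000, -0.03600000, 0.02400000)
F = m·Δv/dt = (-2.8000, -0.9000, 0.6000)
ω₁ − ω₀ = (0.01185333, 0.07888000, 0.00775000)
τ = I·(Δω/dt) + ω₀×(Iω₀) = (-0.0200, 0.1900, 0.1500)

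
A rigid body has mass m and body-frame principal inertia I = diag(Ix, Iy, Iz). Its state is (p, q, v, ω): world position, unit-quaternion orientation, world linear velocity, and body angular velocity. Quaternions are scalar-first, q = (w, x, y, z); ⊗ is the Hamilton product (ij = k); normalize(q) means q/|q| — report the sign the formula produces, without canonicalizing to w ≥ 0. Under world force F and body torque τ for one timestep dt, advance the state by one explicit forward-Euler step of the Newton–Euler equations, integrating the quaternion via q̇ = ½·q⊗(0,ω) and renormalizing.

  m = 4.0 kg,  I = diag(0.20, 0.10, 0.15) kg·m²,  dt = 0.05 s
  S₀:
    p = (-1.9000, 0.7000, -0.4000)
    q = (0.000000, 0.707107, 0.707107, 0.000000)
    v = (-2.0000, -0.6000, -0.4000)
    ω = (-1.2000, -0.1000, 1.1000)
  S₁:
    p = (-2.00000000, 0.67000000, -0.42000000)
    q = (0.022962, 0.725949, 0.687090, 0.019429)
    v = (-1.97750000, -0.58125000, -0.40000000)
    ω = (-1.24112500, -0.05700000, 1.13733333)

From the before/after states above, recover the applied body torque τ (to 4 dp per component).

ω₁ − ω₀ = (-0.04112500, 0.04300000, 0.03733333)
gyro term ω₀×Iω₀ = (-0.0055, -0.0660, -0.0120)
applied torque τ = (-0.1700, 0.0200, 0.1000)

τ = (-0.1700, 0.0200, 0.1000)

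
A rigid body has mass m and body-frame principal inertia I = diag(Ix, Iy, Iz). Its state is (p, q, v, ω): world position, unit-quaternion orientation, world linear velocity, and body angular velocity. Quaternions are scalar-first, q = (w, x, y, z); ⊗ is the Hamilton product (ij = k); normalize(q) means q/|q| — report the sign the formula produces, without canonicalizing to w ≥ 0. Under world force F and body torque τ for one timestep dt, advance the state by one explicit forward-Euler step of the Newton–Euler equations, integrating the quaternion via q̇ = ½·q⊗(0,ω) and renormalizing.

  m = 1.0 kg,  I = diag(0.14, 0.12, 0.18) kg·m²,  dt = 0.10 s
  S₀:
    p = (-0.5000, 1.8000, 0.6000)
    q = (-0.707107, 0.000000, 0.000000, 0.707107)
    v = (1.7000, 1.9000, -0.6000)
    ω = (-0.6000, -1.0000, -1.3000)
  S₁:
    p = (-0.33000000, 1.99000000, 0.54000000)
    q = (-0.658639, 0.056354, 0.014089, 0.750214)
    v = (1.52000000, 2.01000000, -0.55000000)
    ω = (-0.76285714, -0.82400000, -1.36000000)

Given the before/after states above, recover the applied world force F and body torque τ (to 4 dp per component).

F = (-1.8000, 1.1000, 0.5000)
τ = (-0.1500, 0.1800, -0.1200)

rate change Δω = (-0.16285714, 0.17600000, -0.06000000)
ω₀×(Iω₀) = (0.0780, -0.0312, -0.0120)
applied torque τ = (-0.1500, 0.1800, -0.1200)
velocity change Δv = (-0.18000000, 0.11000000, 0.05000000)
F = m·Δv/dt = (-1.8000, 1.1000, 0.5000)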